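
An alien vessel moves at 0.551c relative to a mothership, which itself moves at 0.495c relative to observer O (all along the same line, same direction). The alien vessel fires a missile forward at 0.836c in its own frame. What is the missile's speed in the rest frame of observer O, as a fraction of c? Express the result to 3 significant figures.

First combine the missile and alien vessel (S''→S'): u₁ = (0.836 + 0.551)/(1 + 0.836×0.551) = 1.387/1.460636 = 0.94959.
Then combine with the mothership (S'→S): u = (0.94959 + 0.495)/(1 + 0.94959×0.495) = 1.44459/1.47004705 = 0.98268.

0.983c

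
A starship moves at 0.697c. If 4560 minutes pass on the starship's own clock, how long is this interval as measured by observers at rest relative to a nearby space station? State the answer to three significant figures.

β² = 0.485809, so γ = 1/√0.514191 = 1.3946.
The onboard clock measures proper time, so the interval in the rest frame of a nearby space station is dilated: Δt = γ·Δτ = 1.3946 × 4560 minutes = 6360 minutes.

6360 minutes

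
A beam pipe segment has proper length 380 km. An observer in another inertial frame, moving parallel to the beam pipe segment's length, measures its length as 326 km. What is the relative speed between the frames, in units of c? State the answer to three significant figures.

Length contraction gives γ = L₀/L = 380/326 = 1.1656.
β = √(1 − 1/γ²) = √0.263961 = 0.514.

0.514c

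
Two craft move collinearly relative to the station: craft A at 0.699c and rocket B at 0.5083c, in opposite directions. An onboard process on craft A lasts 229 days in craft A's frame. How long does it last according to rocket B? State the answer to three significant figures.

The velocity of craft A relative to rocket B is (0.699 + 0.5083)c / (1 + 0.699×0.5083) = 0.8908c; relative speed 0.8908c.
γ for this relative speed: γ = 1/√(1 − 0.793525) = 2.2007.
The clock on craft A records proper time, so rocket B measures Δt = γΔτ = 2.2007 × 229 = 504 days.

504 days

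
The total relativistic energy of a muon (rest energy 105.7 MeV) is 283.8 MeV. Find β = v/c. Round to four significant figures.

0.9281

γ = E/(mc²) = 283.8/105.7 = 2.685.
β = √(1 − 1/γ²) = √(1 − 0.138711) = √0.861289 = 0.9281.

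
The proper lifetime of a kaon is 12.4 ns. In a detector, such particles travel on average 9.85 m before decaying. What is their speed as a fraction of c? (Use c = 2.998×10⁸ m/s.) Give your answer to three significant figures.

0.936c

Lab distance = (lab lifetime)·v = γτ·βc, so βγ = d/(cτ) = 9.850/(2.998×10⁸ × 1.240×10^-8) = 2.6496.
With βγ = 2.6496: γ² = 1 + (βγ)² = 8.02038, and β = (βγ)/γ = 2.6496/2.83203 = 0.936.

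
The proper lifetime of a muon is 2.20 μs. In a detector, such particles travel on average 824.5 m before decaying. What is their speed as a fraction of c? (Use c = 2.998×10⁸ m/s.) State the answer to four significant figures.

0.7809c

Let x = d/(cτ) = 824.5 m / (2.998×10⁸ m/s × 2.200×10^-6 s) = 1.2501. Since d = βγcτ, x = βγ = β/√(1−β²).
Solving: β² = x²/(1+x²) = 1.56275/2.56275 = 0.609794, so β = 0.7809.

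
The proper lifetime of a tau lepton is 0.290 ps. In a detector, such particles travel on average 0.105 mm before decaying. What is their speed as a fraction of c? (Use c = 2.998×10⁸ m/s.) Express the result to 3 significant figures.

Let x = d/(cτ) = 1.050×10^-4 m / (2.998×10⁸ m/s × 2.900×10^-13 s) = 1.2077. Since d = βγcτ, x = βγ = β/√(1−β²).
Solving: β² = x²/(1+x²) = 1.45854/2.45854 = 0.593255, so β = 0.770.

0.770c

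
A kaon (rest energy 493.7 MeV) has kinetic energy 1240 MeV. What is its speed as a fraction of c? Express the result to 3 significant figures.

γ = 1 + K/(mc²) = 1 + 1240/493.7 = 3.5116.
β = √(1 − 1/γ²) = √(1 − 0.0810942) = √0.9189058 = 0.959.

0.959c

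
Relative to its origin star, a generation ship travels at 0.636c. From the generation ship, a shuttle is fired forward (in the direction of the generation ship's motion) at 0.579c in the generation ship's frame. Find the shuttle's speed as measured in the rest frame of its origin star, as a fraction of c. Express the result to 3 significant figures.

0.888c

In units of c, u = (u' + v)/(1 + u'v) with u' = 0.579 and v = 0.636.
Numerator: 0.579 + 0.636 = 1.215. Denominator: 1 + (0.579)(0.636) = 1.368244.
u = 1.215/1.368244 = 0.888, so the speed is 0.888c.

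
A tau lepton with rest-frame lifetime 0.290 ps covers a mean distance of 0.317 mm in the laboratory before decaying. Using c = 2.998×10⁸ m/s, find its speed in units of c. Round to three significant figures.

Lab distance = (lab lifetime)·v = γτ·βc, so βγ = d/(cτ) = 3.170×10^-4/(2.998×10⁸ × 2.900×10^-13) = 3.6461.
With βγ = 3.6461: γ² = 1 + (βγ)² = 14.294, and β = (βγ)/γ = 3.6461/3.78074 = 0.964.

0.964c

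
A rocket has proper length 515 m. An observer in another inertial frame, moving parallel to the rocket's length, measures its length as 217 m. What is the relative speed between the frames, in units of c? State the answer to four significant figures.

0.9069c

Length contraction gives γ = L₀/L = 515/217 = 2.3733.
β = √(1 − 1/γ²) = √0.822461 = 0.9069.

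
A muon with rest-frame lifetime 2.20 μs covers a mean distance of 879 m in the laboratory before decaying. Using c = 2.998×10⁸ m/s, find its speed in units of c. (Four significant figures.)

0.7999c

d = βγcτ ⇒ βγ = d/(cτ) = 879.0 m / (659.56 m) = 1.3327.
β = (βγ)/√(1+(βγ)²) = 1.3327/√2.77609 = 0.7999.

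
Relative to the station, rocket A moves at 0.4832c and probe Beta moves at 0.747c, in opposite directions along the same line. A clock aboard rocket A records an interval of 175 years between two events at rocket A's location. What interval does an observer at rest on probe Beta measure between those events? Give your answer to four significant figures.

The velocity of rocket A relative to probe Beta is (0.4832 + 0.747)c / (1 + 0.4832×0.747) = 0.90393c; relative speed 0.90393c.
At |u| = 0.90393c, γ = (1 − 0.817089)^(−1/2) = 2.3382.
Rocket A's interval is proper; time dilation gives Δt_B = γΔτ = 2.3382 × 175 years = 409.2 years.

409.2 years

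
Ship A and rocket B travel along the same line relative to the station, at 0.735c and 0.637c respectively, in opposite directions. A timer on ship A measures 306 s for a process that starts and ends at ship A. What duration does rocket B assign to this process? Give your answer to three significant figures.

860 s

Speed of ship A in rocket B's frame: u = (v_A + v_B)/(1 + v_A v_B/c²) = (0.735 + 0.637)/(1 + 0.735×0.637) = 1.372/1.468195 = 0.93448; |u| = 0.93448c.
γ for this relative speed: γ = 1/√(1 − 0.873253) = 2.8089.
Ship A's interval is proper; time dilation gives Δt_B = γΔτ = 2.8089 × 306 s = 860 s.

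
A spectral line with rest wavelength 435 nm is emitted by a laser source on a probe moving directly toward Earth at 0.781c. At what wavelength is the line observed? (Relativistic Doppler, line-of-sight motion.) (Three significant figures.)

Relativistic Doppler for wavelength: λ_obs = λ_src · √((1−β)/(1+β)).
With β = 0.781: factor = √(0.219/1.781) = 0.35066.
λ_obs = 435 × 0.35066 = 153 nm.

153 nm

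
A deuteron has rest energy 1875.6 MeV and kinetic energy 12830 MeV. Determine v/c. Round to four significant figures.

γ = 1 + K/(mc²) = 1 + 12830/1875.6 = 7.8405.
β = √(1 − 1/γ²) = √(1 − 0.0162672) = √0.9837328 = 0.9918.

0.9918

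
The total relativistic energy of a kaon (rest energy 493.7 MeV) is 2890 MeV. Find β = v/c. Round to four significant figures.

Total energy E = γmc² gives γ = 2890/493.7 = 5.8538.
Hence β = √(1 − 1/γ²) = √(1 − 0.0291826) = √0.9708174 = 0.9853.

0.9853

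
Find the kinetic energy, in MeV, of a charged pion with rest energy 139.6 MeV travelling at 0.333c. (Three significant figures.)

β² = 0.110889, so γ = 1/√0.889111 = 1.060528.
Kinetic energy: K = (γ − 1)mc² = (1.060528 − 1) × 139.6 MeV = 0.060528 × 139.6 = 8.45 MeV.

8.45 MeV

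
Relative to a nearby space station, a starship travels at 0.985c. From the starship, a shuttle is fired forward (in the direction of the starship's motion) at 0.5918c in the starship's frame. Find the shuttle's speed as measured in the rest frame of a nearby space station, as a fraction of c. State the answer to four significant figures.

Relativistic velocity addition: u = (u' + v)/(1 + u'v/c²), with u' = 0.5918c and v = 0.985c.
Numerator: 0.5918 + 0.985 = 1.5768. Denominator: 1 + (0.5918)(0.985) = 1.582923.
u = 1.5768/1.582923 = 0.99613, so the speed is 0.9961c.

0.9961c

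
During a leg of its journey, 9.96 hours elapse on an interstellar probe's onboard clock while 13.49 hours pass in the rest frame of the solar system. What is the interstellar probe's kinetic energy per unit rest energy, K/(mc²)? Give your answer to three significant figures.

The time-dilation ratio gives γ = 13.49/9.96 = 1.35442.
K/(mc²) = γ − 1 = 1.35442 − 1 = 0.354.

0.354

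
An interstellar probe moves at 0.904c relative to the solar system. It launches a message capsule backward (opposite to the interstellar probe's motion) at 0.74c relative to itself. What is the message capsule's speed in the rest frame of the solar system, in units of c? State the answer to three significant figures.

0.495c

In units of c, u = (u' + v)/(1 + u'v) with u' = −0.74 and v = 0.904.
Numerator: −0.74 + 0.904 = 0.164. Denominator: 1 + (−0.74)(0.904) = 0.33104.
u = 0.164/0.33104 = 0.49541, so the speed is 0.495c.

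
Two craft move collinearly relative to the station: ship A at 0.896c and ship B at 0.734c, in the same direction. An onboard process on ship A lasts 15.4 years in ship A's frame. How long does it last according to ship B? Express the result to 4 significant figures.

Speed of ship A in ship B's frame: u = (v_A − v_B)/(1 − v_A v_B/c²) = (0.896 − 0.734)/(1 − 0.896×0.734) = 0.162/0.342336 = 0.47322; |u| = 0.47322c.
At |u| = 0.47322c, γ = (1 − 0.223937)^(−1/2) = 1.1351.
The clock on ship A records proper time, so ship B measures Δt = γΔτ = 1.1351 × 15.4 = 17.48 years.

17.48 years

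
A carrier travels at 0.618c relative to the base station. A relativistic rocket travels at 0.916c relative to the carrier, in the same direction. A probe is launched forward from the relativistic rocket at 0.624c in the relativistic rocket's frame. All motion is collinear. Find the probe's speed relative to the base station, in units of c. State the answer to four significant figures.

0.9952c

Apply u = (u'+v)/(1+u'v) twice. Probe in the carrier frame: (0.624+0.916)/(1+0.624·0.916) = 1.54/1.571584 = 0.9799c.
That velocity, transformed to the rest frame of the base station: (0.9799+0.618)/(1+0.9799·0.618) = 1.5979/1.6055782 = 0.99522c.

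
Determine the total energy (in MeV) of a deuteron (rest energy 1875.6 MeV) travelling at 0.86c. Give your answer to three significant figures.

β² = 0.7396, so γ = 1/√0.2604 = 1.9597.
Total energy: E = γmc² = 1.9597 × 1875.6 MeV = 3680 MeV.

3680 MeV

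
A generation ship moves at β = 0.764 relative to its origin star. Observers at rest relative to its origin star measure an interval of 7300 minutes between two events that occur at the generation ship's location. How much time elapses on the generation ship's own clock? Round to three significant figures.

With β = 0.764, γ = 1/√(1 − 0.764²) = 1/√0.416304 = 1.5499.
The generation ship's clock runs slow as seen from its origin star, so Δτ = Δt/γ = 7300/1.5499 = 4710 minutes.

4710 minutes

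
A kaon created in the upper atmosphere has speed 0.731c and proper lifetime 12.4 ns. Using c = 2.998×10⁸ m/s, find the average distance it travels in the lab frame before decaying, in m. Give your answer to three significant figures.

γ = 1/√(1 − β²) = 1/√(1 − 0.534361) = 1/√0.465639 = 1/0.682377 = 1.4655.
Lab-frame lifetime: Δt = γτ = 1.4655 × 12.4 ns = 18.172 ns.
Distance: d = vΔt = 0.731 × 2.998×10⁸ m/s × 1.8172×10^-8 s = 3.98 m.

3.98 m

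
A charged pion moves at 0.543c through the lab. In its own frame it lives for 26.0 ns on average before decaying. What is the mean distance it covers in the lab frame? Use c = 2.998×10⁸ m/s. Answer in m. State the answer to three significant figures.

With β = 0.543, γ = 1/√(1 − 0.543²) = 1/√0.705151 = 1.1909.
Lab-frame lifetime: Δt = γτ = 1.1909 × 26.0 ns = 30.963 ns.
Distance: d = vΔt = 0.543 × 2.998×10⁸ m/s × 3.0963×10^-8 s = 5.04 m.

5.04 m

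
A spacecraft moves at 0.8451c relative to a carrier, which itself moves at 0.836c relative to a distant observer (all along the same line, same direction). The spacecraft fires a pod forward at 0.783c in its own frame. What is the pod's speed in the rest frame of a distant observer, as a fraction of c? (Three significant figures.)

0.998c

Apply u = (u'+v)/(1+u'v) twice. Pod in the carrier frame: (0.783+0.8451)/(1+0.783·0.8451) = 1.6281/1.6617133 = 0.97977c.
That velocity, transformed to the rest frame of a distant observer: (0.97977+0.836)/(1+0.97977·0.836) = 1.81577/1.81908772 = 0.99818c.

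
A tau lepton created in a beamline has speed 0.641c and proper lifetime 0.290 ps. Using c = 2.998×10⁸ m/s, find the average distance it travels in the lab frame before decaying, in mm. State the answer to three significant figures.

0.0726 mm

With β = 0.641, γ = 1/√(1 − 0.641²) = 1/√0.589119 = 1.3029.
Lab-frame lifetime: Δt = γτ = 1.3029 × 0.290 ps = 0.37784 ps.
Distance: d = vΔt = 0.641 × 2.998×10⁸ m/s × 3.7784×10^-13 s = 7.26×10^-5 m = 0.0726 mm.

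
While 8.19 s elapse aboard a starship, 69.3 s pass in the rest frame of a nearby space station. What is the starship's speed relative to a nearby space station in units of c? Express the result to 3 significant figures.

0.993c

γ = Δt/Δτ = 69.3/8.19 = 8.4615.
β = √(1 − 1/γ²) = √(1 − 0.0139671) = √0.9860329 = 0.993.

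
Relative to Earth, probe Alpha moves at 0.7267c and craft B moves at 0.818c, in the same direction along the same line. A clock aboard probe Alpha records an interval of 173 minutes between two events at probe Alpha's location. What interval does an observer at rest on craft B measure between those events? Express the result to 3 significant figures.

178 minutes

The velocity of probe Alpha relative to craft B is (0.7267 − 0.818)c / (1 − 0.7267×0.818) = −0.22512c; relative speed 0.22512c.
γ for this relative speed: γ = 1/√(1 − 0.050679) = 1.0263.
Probe Alpha's interval is proper; time dilation gives Δt_B = γΔτ = 1.0263 × 173 minutes = 178 minutes.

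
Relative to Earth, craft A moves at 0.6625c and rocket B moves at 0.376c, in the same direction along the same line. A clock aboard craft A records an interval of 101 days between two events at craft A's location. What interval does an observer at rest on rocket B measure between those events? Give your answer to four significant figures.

Speed of craft A in rocket B's frame: u = (v_A − v_B)/(1 − v_A v_B/c²) = (0.6625 − 0.376)/(1 − 0.6625×0.376) = 0.2865/0.7509 = 0.38154; |u| = 0.38154c.
At |u| = 0.38154c, γ = (1 − 0.145573)^(−1/2) = 1.0818.
Craft A's interval is proper; time dilation gives Δt_B = γΔτ = 1.0818 × 101 days = 109.3 days.

109.3 days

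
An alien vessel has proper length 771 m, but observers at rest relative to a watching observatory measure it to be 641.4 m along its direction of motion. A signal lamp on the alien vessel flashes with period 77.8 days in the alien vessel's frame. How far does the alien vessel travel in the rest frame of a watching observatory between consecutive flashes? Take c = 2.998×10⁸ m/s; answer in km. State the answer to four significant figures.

Length contraction gives γ = L₀/L = 771/641.4 = 1.20206.
β = √(1 − 1/γ²) = 0.55492. Lab-frame period = γτ = 1.20206×77.8 days = 93.52 days. Distance = βc × γτ = 0.55492 × 2.998×10⁸ m/s × 8080128 s = 1.3443×10^15 m = 1.344×10^12 km.

1.344×10^12 km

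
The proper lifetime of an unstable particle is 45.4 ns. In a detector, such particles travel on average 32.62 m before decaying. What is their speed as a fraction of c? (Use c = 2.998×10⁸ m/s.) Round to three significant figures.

Let x = d/(cτ) = 32.62 m / (2.998×10⁸ m/s × 4.540×10^-8 s) = 2.3966. Since d = βγcτ, x = βγ = β/√(1−β²).
Solving: β² = x²/(1+x²) = 5.74369/6.74369 = 0.851713, so β = 0.923.

0.923c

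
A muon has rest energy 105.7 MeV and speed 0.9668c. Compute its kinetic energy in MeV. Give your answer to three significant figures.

308 MeV

γ = 1/√(1 − β²) = 1/√(1 − 0.93470224) = 1/√0.06529776 = 1/0.255534 = 3.9134.
Kinetic energy: K = (γ − 1)mc² = (3.9134 − 1) × 105.7 MeV = 2.9134 × 105.7 = 308 MeV.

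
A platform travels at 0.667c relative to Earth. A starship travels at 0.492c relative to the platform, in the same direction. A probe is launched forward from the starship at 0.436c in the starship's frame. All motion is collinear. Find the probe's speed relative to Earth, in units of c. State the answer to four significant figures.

0.9480c

First combine the probe and starship (S''→S'): u₁ = (0.436 + 0.492)/(1 + 0.436×0.492) = 0.928/1.214512 = 0.76409.
Then combine with the platform (S'→S): u = (0.76409 + 0.667)/(1 + 0.76409×0.667) = 1.43109/1.50964803 = 0.94796.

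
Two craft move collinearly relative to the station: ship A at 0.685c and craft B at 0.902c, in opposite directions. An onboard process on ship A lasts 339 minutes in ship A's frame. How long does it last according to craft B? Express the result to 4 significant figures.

1744 minutes

Transform ship A's velocity into craft B's frame: (0.685 + 0.902)/(1 + 0.685·0.902) = 1.587/1.61787, so the relative speed is 0.98092c.
At |u| = 0.98092c, γ = (1 − 0.962204)^(−1/2) = 5.1437.
Ship A's interval is proper; time dilation gives Δt_B = γΔτ = 5.1437 × 339 minutes = 1744 minutes.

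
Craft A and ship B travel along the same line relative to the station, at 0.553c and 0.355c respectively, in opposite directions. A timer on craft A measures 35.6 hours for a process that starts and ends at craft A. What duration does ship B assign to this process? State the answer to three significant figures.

54.7 hours

Speed of craft A in ship B's frame: u = (v_A + v_B)/(1 + v_A v_B/c²) = (0.553 + 0.355)/(1 + 0.553×0.355) = 0.908/1.196315 = 0.759; |u| = 0.759c.
γ for this relative speed: γ = 1/√(1 − 0.576081) = 1.5359.
Craft A's interval is proper; time dilation gives Δt_B = γΔτ = 1.5359 × 35.6 hours = 54.7 hours.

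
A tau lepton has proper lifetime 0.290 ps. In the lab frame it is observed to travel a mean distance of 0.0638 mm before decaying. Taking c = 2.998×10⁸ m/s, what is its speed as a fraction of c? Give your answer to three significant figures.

0.592c

Lab distance = (lab lifetime)·v = γτ·βc, so βγ = d/(cτ) = 6.380×10^-5/(2.998×10⁸ × 2.900×10^-13) = 0.73382.
With βγ = 0.73382: γ² = 1 + (βγ)² = 1.538492, and β = (βγ)/γ = 0.73382/1.24036 = 0.592.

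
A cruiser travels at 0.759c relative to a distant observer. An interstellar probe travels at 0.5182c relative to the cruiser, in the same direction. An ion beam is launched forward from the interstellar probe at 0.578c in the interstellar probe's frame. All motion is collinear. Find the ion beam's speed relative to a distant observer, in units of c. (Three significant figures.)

0.977c

Apply u = (u'+v)/(1+u'v) twice. Ion beam in the cruiser frame: (0.578+0.5182)/(1+0.578·0.5182) = 1.0962/1.2995196 = 0.84354c.
That velocity, transformed to the rest frame of a distant observer: (0.84354+0.759)/(1+0.84354·0.759) = 1.60254/1.64024686 = 0.97701c.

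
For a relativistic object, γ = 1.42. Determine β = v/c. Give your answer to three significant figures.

0.710

β = √(1 − 1/γ²) = √(1 − 1/2.0164) = √0.504067 = 0.710.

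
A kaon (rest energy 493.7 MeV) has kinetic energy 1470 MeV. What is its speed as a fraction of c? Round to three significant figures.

0.968c

K = (γ−1)mc², so γ = 1 + 1470/493.7 = 3.9775.
Then v/c = √(1 − γ⁻²) = √(1 − 0.0632091) = √0.9367909 = 0.968.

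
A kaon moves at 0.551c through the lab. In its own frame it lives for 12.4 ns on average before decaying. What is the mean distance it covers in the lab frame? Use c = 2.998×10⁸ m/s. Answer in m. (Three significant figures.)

With β = 0.551, γ = 1/√(1 − 0.551²) = 1/√0.696399 = 1.1983.
Lab-frame lifetime: Δt = γτ = 1.1983 × 12.4 ns = 14.859 ns.
Distance: d = vΔt = 0.551 × 2.998×10⁸ m/s × 1.4859×10^-8 s = 2.45 m.

2.45 m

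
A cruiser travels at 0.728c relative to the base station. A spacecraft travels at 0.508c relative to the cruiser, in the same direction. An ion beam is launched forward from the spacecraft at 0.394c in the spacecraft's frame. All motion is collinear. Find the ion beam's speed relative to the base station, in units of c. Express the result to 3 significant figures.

First combine the ion beam and spacecraft (S''→S'): u₁ = (0.394 + 0.508)/(1 + 0.394×0.508) = 0.902/1.200152 = 0.75157.
Then combine with the cruiser (S'→S): u = (0.75157 + 0.728)/(1 + 0.75157×0.728) = 1.47957/1.54714296 = 0.95632.

0.956c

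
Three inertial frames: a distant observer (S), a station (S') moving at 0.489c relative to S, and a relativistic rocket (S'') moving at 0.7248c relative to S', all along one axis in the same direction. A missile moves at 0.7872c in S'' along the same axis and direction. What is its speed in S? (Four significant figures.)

Compose velocities in two stages. Stage 1 (into S'): u₁ = (0.7872+0.7248)/(1+0.7872×0.7248) = 0.96271.
Stage 2 (into S): u = (0.96271+0.489)/(1+0.96271×0.489) = 0.98704, so the speed is 0.9870c.

0.9870c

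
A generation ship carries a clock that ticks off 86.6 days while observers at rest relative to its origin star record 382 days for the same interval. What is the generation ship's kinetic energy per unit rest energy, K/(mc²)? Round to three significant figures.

3.41

From Δt = γΔτ: γ = 382/86.6 = 4.41109.
Since K = (γ−1)mc², K/(mc²) = 4.41109 − 1 = 3.41.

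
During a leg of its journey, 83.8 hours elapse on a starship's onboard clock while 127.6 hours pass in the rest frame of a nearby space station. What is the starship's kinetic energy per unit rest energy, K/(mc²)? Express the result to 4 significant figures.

0.5227

The time-dilation ratio gives γ = 127.6/83.8 = 1.52267.
Since K = (γ−1)mc², K/(mc²) = 1.52267 − 1 = 0.5227.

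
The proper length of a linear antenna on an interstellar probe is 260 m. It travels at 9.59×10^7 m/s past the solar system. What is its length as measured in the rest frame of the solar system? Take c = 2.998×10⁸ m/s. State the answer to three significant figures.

246 m

β = v/c = (9.59×10^7 m/s)/(2.998×10⁸ m/s) = 0.31988.
Lorentz factor: γ = (1 − 0.1023232144)^(−1/2) = 1.0555.
Along the direction of motion the measured length is L₀/γ = 260/1.0555 = 246 m.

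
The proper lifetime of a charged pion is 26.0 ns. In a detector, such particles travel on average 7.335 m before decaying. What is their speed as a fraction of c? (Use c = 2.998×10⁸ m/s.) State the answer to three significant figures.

d = βγcτ ⇒ βγ = d/(cτ) = 7.335 m / (7.7948 m) = 0.94101.
β = (βγ)/√(1+(βγ)²) = 0.94101/√1.8855 = 0.685.

0.685c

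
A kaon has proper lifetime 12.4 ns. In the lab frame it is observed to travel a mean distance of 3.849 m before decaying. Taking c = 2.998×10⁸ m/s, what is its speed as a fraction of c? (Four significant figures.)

d = βγcτ ⇒ βγ = d/(cτ) = 3.849 m / (3.71752 m) = 1.0354.
β = (βγ)/√(1+(βγ)²) = 1.0354/√2.07205 = 0.7193.

0.7193c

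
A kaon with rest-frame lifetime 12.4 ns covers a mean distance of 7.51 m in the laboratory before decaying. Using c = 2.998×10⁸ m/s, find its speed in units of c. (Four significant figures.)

0.8962c

Let x = d/(cτ) = 7.510 m / (2.998×10⁸ m/s × 1.240×10^-8 s) = 2.0202. Since d = βγcτ, x = βγ = β/√(1−β²).
Solving: β² = x²/(1+x²) = 4.08121/5.08121 = 0.803196, so β = 0.8962.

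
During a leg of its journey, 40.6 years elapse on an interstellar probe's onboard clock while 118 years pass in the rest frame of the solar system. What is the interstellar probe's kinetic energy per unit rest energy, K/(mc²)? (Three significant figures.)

1.91

From Δt = γΔτ: γ = 118/40.6 = 2.9064.
K/(mc²) = γ − 1 = 2.9064 − 1 = 1.91.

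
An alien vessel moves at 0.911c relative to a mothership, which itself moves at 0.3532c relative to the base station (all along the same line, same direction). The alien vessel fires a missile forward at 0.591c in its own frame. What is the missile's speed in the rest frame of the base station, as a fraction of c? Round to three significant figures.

0.989c

Compose velocities in two stages. Stage 1 (into S'): u₁ = (0.591+0.911)/(1+0.591×0.911) = 0.97634.
Stage 2 (into S): u = (0.97634+0.3532)/(1+0.97634×0.3532) = 0.98862, so the speed is 0.989c.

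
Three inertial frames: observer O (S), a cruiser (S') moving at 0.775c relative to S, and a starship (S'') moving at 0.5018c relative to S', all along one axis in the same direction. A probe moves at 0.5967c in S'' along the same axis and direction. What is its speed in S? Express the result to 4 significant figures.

0.9790c

Apply u = (u'+v)/(1+u'v) twice. Probe in the cruiser frame: (0.5967+0.5018)/(1+0.5967·0.5018) = 1.0985/1.29942406 = 0.84537c.
That velocity, transformed to the rest frame of observer O: (0.84537+0.775)/(1+0.84537·0.775) = 1.62037/1.65516175 = 0.97898c.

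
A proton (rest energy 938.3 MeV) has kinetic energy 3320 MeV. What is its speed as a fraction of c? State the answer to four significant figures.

0.9754c

γ = 1 + K/(mc²) = 1 + 3320/938.3 = 4.5383.
β = √(1 − 1/γ²) = √(1 − 0.0485527) = √0.9514473 = 0.9754.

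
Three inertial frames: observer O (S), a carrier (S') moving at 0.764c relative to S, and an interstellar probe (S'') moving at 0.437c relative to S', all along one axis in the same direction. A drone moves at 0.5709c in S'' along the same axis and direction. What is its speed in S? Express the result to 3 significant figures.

0.972c

First combine the drone and interstellar probe (S''→S'): u₁ = (0.5709 + 0.437)/(1 + 0.5709×0.437) = 1.0079/1.2494833 = 0.80665.
Then combine with the carrier (S'→S): u = (0.80665 + 0.764)/(1 + 0.80665×0.764) = 1.57065/1.6162806 = 0.97177.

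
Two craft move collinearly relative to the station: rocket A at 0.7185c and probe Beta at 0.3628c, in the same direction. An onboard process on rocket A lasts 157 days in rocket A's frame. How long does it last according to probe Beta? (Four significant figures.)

179.1 days

Transform rocket A's velocity into probe Beta's frame: (0.7185 − 0.3628)/(1 − 0.7185·0.3628) = 0.3557/0.7393282, so the relative speed is 0.48111c.
γ for this relative speed: γ = 1/√(1 − 0.231467) = 1.1407.
Rocket A's interval is proper; time dilation gives Δt_B = γΔτ = 1.1407 × 157 days = 179.1 days.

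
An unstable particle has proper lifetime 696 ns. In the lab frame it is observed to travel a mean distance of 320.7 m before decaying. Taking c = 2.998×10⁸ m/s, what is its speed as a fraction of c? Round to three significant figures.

0.838c

d = βγcτ ⇒ βγ = d/(cτ) = 320.7 m / (208.6608 m) = 1.5369.
β = (βγ)/√(1+(βγ)²) = 1.5369/√3.36206 = 0.838.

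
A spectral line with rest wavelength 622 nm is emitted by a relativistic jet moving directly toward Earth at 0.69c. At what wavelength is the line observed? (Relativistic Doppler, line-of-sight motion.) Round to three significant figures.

266 nm

Relativistic Doppler for wavelength: λ_obs = λ_src · √((1−β)/(1+β)).
With β = 0.69: factor = √(0.31/1.69) = 0.42829.
λ_obs = 622 × 0.42829 = 266 nm.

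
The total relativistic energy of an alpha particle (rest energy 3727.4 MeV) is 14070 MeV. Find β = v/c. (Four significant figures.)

0.9643

Total energy E = γmc² gives γ = 14070/3727.4 = 3.7747.
Hence β = √(1 − 1/γ²) = √(1 − 0.0701835) = √0.9298165 = 0.9643.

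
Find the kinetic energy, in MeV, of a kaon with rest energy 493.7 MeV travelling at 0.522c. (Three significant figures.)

85.1 MeV

γ = 1/√(1 − β²) = 1/√(1 − 0.272484) = 1/√0.727516 = 1/0.852945 = 1.17241.
Kinetic energy: K = (γ − 1)mc² = (1.17241 − 1) × 493.7 MeV = 0.17241 × 493.7 = 85.1 MeV.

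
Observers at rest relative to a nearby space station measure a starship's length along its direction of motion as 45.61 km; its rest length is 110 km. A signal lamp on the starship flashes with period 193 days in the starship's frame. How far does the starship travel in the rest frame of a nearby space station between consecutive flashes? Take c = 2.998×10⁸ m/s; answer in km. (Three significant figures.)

1.10×10^13 km

Length contraction gives γ = L₀/L = 110/45.61 = 2.41175.
β = √(1 − 1/γ²) = 0.90999. Lab-frame period = γτ = 2.41175×193 days = 465.47 days. Distance = βc × γτ = 0.90999 × 2.998×10⁸ m/s × 40216608 s = 1.0972×10^16 m = 1.10×10^13 km.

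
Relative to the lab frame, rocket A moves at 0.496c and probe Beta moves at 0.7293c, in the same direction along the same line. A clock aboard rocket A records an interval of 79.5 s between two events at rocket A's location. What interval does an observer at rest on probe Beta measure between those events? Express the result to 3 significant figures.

85.4 s

Transform rocket A's velocity into probe Beta's frame: (0.496 − 0.7293)/(1 − 0.496·0.7293) = −0.2333/0.6382672, so the relative speed is 0.36552c.
γ for this relative speed: γ = 1/√(1 − 0.133605) = 1.0743.
Rocket A's interval is proper; time dilation gives Δt_B = γΔτ = 1.0743 × 79.5 s = 85.4 s.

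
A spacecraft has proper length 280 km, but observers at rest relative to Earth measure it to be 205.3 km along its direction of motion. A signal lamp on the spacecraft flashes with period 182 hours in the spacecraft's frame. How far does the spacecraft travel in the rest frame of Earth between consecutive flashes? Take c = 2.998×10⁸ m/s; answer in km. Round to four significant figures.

Length contraction gives γ = L₀/L = 280/205.3 = 1.36386.
β = √(1 − 1/γ²) = 0.68. Lab-frame period = γτ = 1.36386×182 hours = 248.22 hours. Distance = βc × γτ = 0.68 × 2.998×10⁸ m/s × 893592 s = 1.8217×10^14 m = 1.822×10^11 km.

1.822×10^11 km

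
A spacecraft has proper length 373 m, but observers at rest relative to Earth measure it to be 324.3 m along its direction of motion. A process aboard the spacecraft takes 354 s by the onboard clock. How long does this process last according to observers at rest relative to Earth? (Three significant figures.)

γ = L₀/L = 373/324.3 = 1.15017.
The same γ dilates the second interval: 1.15017 × 354 s = 407 s.

407 s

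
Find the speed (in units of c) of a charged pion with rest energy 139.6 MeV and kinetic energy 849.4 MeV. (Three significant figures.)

K = (γ−1)mc², so γ = 1 + 849.4/139.6 = 7.0845.
Then v/c = √(1 − γ⁻²) = √(1 − 0.0199242) = √0.9800758 = 0.990.

0.990c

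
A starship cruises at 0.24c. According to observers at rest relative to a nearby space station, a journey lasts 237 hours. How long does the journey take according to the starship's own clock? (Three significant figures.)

With β = 0.24, γ = 1/√(1 − 0.24²) = 1/√0.9424 = 1.0301.
The moving clock records proper time: Δτ = Δt/γ = 237/1.0301 = 230 hours.

230 hours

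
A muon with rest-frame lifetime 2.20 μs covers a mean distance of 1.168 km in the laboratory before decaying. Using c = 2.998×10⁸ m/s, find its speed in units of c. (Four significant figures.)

0.8708c

d = βγcτ ⇒ βγ = d/(cτ) = 1168 m / (659.56 m) = 1.7709.
β = (βγ)/√(1+(βγ)²) = 1.7709/√4.13609 = 0.8708.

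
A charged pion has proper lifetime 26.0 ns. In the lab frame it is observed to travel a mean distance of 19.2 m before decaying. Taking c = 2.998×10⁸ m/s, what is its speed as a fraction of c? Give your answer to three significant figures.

0.927c

d = βγcτ ⇒ βγ = d/(cτ) = 19.20 m / (7.7948 m) = 2.4632.
β = (βγ)/√(1+(βγ)²) = 2.4632/√7.06735 = 0.927.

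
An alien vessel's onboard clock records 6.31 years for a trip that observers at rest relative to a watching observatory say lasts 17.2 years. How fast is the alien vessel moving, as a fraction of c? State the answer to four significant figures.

γ = Δt/Δτ = 17.2/6.31 = 2.7258.
β = √(1 − 1/γ²) = √(1 − 0.13459) = √0.86541 = 0.9303.

0.9303c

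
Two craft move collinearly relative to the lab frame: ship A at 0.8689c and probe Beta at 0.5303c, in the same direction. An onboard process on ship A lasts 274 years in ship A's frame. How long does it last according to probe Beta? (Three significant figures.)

352 years

The velocity of ship A relative to probe Beta is (0.8689 − 0.5303)c / (1 − 0.8689×0.5303) = 0.62794c; relative speed 0.62794c.
At |u| = 0.62794c, γ = (1 − 0.394309)^(−1/2) = 1.2849.
Ship A's interval is proper; time dilation gives Δt_B = γΔτ = 1.2849 × 274 years = 352 years.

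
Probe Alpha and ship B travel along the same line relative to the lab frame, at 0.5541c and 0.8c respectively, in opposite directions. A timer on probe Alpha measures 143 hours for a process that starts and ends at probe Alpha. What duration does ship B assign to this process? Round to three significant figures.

413 hours

The velocity of probe Alpha relative to ship B is (0.5541 + 0.8)c / (1 + 0.5541×0.8) = 0.93821c; relative speed 0.93821c.
γ for this relative speed: γ = 1/√(1 − 0.880238) = 2.8896.
Probe Alpha's interval is proper; time dilation gives Δt_B = γΔτ = 2.8896 × 143 hours = 413 hours.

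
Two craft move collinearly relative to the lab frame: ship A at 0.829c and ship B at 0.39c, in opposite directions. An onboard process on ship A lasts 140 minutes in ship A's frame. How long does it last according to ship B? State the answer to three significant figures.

360 minutes

Transform ship A's velocity into ship B's frame: (0.829 + 0.39)/(1 + 0.829·0.39) = 1.219/1.32331, so the relative speed is 0.92117c.
At |u| = 0.92117c, γ = (1 − 0.848554)^(−1/2) = 2.5696.
Ship A's interval is proper; time dilation gives Δt_B = γΔτ = 2.5696 × 140 minutes = 360 minutes.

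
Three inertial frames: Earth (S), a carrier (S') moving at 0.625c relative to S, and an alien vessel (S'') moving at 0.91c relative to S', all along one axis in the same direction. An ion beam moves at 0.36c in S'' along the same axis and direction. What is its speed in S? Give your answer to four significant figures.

Apply u = (u'+v)/(1+u'v) twice. Ion beam in the carrier frame: (0.36+0.91)/(1+0.36·0.91) = 1.27/1.3276 = 0.95661c.
That velocity, transformed to the rest frame of Earth: (0.95661+0.625)/(1+0.95661·0.625) = 1.58161/1.59788125 = 0.98982c.

0.9898c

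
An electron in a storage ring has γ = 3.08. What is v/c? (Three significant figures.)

0.946

β = √(1 − 1/γ²) = √(1 − 1/9.4864) = √0.894586 = 0.946.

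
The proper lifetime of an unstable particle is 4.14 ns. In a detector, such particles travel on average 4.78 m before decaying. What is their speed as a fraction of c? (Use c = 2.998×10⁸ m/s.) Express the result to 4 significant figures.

0.9679c

Let x = d/(cτ) = 4.780 m / (2.998×10⁸ m/s × 4.140×10^-9 s) = 3.8512. Since d = βγcτ, x = βγ = β/√(1−β²).
Solving: β² = x²/(1+x²) = 14.8317/15.8317 = 0.936836, so β = 0.9679.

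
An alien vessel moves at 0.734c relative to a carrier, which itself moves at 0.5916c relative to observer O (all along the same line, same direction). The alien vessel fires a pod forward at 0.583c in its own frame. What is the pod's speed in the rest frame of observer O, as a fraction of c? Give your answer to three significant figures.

0.979c

Compose velocities in two stages. Stage 1 (into S'): u₁ = (0.583+0.734)/(1+0.583×0.734) = 0.92232.
Stage 2 (into S): u = (0.92232+0.5916)/(1+0.92232×0.5916) = 0.97947, so the speed is 0.979c.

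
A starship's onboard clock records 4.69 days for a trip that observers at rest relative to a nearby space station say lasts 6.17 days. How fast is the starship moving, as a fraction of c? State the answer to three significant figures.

0.650c

γ = Δt/Δτ = 6.17/4.69 = 1.3156.
β = √(1 − 1/γ²) = √(1 − 0.577766) = √0.422234 = 0.650.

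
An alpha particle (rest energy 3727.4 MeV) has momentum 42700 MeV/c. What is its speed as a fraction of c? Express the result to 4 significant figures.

pc/(mc²) = 42700/3727.4 = 11.456 = βγ = β/√(1−β²).
So β² = x²/(1 + x²) with x = 11.456: x² = 131.24, β² = 131.24/132.24 = 0.992438, β = 0.9962.

0.9962c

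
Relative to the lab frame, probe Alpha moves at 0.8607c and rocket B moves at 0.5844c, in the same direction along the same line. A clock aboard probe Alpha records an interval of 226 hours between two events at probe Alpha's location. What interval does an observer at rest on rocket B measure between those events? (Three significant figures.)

272 hours

Transform probe Alpha's velocity into rocket B's frame: (0.8607 − 0.5844)/(1 − 0.8607·0.5844) = 0.2763/0.49700692, so the relative speed is 0.55593c.
γ for this relative speed: γ = 1/√(1 − 0.309058) = 1.203.
Probe Alpha's interval is proper; time dilation gives Δt_B = γΔτ = 1.203 × 226 hours = 272 hours.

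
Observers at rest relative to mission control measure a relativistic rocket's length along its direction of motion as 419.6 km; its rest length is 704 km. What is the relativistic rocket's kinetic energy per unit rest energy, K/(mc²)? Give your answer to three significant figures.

From L = L₀/γ: γ = 704/419.6 = 1.67779.
Since K = (γ−1)mc², K/(mc²) = 1.67779 − 1 = 0.678.

0.678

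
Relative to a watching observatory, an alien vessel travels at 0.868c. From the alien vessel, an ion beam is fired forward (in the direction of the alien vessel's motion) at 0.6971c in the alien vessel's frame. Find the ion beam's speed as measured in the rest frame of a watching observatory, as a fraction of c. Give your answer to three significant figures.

0.975c

Relativistic velocity addition: u = (u' + v)/(1 + u'v/c²), with u' = 0.6971c and v = 0.868c.
Numerator: 0.6971 + 0.868 = 1.5651. Denominator: 1 + (0.6971)(0.868) = 1.6050828.
u = 1.5651/1.6050828 = 0.97509, so the speed is 0.975c.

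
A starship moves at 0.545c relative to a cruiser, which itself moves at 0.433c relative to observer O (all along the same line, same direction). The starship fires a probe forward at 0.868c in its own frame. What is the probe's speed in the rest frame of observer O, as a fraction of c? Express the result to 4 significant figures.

0.9837c

Apply u = (u'+v)/(1+u'v) twice. Probe in the cruiser frame: (0.868+0.545)/(1+0.868·0.545) = 1.413/1.47306 = 0.95923c.
That velocity, transformed to the rest frame of observer O: (0.95923+0.433)/(1+0.95923·0.433) = 1.39223/1.41534659 = 0.98367c.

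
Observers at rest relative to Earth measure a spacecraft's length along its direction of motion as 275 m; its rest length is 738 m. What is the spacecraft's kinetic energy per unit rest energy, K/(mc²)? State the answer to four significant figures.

1.684

Length contraction gives γ = L₀/L = 738/275 = 2.68364.
Since K = (γ−1)mc², K/(mc²) = 2.68364 − 1 = 1.684.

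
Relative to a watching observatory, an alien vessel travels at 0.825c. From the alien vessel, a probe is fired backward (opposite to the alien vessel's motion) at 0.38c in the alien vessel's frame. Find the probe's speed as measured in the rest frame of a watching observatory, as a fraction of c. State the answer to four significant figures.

0.6482c

Relativistic velocity addition: u = (u' + v)/(1 + u'v/c²), with u' = −0.38c and v = 0.825c.
Numerator: −0.38 + 0.825 = 0.445. Denominator: 1 + (−0.38)(0.825) = 0.6865.
u = 0.445/0.6865 = 0.64822, so the speed is 0.6482c.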